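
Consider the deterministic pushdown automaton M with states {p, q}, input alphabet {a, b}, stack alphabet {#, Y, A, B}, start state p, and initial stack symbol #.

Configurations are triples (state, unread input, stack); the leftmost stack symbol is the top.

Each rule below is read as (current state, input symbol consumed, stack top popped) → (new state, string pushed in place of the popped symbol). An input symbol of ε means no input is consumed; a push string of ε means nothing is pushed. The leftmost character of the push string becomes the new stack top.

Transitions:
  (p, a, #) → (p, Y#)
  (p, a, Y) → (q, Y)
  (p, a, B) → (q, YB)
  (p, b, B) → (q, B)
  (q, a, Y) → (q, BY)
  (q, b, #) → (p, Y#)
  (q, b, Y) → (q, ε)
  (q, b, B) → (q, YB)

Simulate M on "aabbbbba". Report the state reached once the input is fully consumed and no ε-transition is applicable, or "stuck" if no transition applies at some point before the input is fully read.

(p, aabbbbba, #)
  read a, top #: go to p, push Y# → (p, abbbbba, Y#)
  read a, top Y: go to q, push Y → (q, bbbbba, Y#)
  read b, top Y: go to q, push ε → (q, bbbba, #)
  read b, top #: go to p, push Y# → (p, bbba, Y#)
No transition for (p, b, top Y); M blocks with input bbba remaining.

stuck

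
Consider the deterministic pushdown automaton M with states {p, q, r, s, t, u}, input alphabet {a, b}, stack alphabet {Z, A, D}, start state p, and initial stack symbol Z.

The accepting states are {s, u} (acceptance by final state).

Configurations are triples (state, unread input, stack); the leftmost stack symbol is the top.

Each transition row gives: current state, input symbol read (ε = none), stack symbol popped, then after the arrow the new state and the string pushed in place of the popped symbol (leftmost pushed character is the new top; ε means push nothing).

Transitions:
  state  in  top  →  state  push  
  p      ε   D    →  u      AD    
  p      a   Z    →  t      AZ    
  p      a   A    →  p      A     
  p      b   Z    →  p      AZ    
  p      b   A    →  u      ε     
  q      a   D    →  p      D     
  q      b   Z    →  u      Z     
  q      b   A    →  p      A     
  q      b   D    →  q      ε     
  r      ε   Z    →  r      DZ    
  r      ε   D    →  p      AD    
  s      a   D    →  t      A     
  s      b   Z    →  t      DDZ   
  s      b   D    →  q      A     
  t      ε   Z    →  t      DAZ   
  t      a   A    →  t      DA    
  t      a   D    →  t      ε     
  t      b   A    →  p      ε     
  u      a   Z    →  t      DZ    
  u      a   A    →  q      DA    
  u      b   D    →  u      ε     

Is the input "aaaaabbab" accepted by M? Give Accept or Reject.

Accept

(p, aaaaabbab, Z) ⊢ (t, aaaabbab, AZ) ⊢ (t, aaabbab, DAZ) ⊢ (t, aabbab, AZ) ⊢ (t, abbab, DAZ) ⊢ (t, bbab, AZ) ⊢ (p, bab, Z) ⊢ (p, ab, AZ) ⊢ (p, b, AZ) ⊢ (u, ε, Z)
All input consumed; state u ∈ F.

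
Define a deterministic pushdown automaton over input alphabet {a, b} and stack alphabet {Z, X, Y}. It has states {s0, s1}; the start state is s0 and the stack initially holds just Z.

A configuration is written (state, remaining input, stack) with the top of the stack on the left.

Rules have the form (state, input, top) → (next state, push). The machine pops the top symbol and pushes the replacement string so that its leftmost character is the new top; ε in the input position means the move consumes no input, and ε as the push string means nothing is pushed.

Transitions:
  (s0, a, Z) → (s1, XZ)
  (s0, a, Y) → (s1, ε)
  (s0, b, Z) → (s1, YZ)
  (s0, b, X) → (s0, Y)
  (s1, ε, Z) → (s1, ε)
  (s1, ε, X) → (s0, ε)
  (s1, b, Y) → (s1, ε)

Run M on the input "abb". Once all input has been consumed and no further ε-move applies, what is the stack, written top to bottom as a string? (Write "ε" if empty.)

(s0, abb, Z) ⊢ (s1, bb, XZ) ⊢ (s0, bb, Z) ⊢ (s1, b, YZ) ⊢ (s1, ε, Z) ⊢ (s1, ε, ε)
All input consumed in state s1 with stack ε.

ε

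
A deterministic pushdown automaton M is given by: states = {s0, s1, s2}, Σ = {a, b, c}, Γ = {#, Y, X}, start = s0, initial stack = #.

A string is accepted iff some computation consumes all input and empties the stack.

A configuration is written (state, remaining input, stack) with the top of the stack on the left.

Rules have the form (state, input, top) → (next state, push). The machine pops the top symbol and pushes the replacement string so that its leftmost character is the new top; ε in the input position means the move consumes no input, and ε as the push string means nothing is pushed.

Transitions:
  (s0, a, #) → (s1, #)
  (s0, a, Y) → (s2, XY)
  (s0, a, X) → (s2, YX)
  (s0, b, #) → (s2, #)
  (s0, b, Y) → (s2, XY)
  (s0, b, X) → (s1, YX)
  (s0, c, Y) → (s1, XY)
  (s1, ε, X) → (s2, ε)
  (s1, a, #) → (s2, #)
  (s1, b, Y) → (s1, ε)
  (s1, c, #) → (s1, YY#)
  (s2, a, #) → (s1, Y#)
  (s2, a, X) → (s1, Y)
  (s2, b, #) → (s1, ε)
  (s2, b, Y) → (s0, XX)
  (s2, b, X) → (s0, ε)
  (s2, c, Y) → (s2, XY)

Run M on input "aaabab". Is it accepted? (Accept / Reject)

(s0, aaabab, #)
  read a, top #: go to s1, push # → (s1, aabab, #)
  read a, top #: go to s2, push # → (s2, abab, #)
  read a, top #: go to s1, push Y# → (s1, bab, Y#)
  read b, top Y: go to s1, push ε → (s1, ab, #)
  read a, top #: go to s2, push # → (s2, b, #)
  read b, top #: go to s1, push ε → (s1, ε, ε)
All input consumed and the stack is empty.

Accept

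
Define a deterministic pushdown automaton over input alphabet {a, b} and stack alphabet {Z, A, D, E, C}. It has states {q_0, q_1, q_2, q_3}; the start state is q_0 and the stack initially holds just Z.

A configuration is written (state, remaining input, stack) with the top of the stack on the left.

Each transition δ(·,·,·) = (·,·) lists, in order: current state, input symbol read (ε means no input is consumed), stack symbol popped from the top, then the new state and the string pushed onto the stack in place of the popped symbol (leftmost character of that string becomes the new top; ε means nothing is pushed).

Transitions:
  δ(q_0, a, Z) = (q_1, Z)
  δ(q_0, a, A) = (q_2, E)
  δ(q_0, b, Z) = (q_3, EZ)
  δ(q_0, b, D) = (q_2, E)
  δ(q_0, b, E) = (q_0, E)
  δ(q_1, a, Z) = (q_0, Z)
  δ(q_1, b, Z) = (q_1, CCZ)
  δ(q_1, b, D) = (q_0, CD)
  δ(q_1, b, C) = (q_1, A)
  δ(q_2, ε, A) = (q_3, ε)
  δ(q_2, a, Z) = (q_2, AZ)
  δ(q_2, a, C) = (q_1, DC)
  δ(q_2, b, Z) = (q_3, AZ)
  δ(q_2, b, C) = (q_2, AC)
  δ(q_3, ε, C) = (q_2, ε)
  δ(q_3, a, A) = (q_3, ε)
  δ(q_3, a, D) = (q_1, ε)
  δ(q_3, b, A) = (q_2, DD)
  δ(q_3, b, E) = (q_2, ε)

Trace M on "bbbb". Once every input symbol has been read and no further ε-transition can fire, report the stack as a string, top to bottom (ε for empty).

DDZ

(q_0, bbbb, Z)
  read b, top Z: go to q_3, push EZ → (q_3, bbb, EZ)
  read b, top E: go to q_2, push ε → (q_2, bb, Z)
  read b, top Z: go to q_3, push AZ → (q_3, b, AZ)
  read b, top A: go to q_2, push DD → (q_2, ε, DDZ)
All input consumed in state q_2 with stack DDZ.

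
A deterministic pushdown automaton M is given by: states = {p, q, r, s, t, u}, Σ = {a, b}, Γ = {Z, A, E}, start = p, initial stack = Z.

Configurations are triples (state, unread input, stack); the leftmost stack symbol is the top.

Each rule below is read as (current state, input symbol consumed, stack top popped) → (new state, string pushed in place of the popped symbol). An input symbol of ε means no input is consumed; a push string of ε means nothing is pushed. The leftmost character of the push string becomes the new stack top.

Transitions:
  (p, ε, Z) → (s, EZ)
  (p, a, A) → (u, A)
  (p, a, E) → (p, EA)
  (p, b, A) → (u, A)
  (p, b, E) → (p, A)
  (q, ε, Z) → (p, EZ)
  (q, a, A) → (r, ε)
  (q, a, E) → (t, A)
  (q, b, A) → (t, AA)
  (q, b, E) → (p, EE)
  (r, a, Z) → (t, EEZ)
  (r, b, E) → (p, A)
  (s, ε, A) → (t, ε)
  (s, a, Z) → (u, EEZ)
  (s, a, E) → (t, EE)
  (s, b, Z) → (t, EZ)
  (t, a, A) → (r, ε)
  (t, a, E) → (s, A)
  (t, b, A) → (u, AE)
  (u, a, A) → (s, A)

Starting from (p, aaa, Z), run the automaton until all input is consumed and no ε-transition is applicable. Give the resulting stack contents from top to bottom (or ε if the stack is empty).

(p, aaa, Z)
  ε-move, top Z: go to s, push EZ → (s, aaa, EZ)
  read a, top E: go to t, push EE → (t, aa, EEZ)
  read a, top E: go to s, push A → (s, a, AEZ)
  ε-move, top A: go to t, push ε → (t, a, EZ)
  read a, top E: go to s, push A → (s, ε, AZ)
  ε-move, top A: go to t, push ε → (t, ε, Z)
All input consumed in state t with stack Z.

Z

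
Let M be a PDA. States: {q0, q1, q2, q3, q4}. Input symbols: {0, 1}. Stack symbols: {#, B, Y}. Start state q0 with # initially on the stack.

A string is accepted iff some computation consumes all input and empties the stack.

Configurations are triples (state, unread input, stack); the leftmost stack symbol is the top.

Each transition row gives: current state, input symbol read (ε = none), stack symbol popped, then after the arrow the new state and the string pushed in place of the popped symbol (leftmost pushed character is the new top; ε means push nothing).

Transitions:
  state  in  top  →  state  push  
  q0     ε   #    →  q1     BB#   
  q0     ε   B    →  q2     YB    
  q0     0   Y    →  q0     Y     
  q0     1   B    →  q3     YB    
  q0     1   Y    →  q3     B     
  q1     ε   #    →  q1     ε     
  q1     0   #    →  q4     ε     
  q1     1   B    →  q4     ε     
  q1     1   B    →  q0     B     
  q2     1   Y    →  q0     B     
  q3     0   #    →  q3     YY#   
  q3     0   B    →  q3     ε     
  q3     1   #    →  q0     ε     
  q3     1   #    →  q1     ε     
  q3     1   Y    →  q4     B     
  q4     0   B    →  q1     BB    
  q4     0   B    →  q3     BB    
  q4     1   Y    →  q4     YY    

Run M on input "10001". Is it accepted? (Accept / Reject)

One accepting computation: (q0, 10001, #) ⊢ (q1, 10001, BB#) ⊢ (q4, 0001, B#) ⊢ (q3, 001, BB#) ⊢ (q3, 01, B#) ⊢ (q3, 1, #) ⊢ (q0, ε, ε)
All input consumed and the stack is empty.

Accept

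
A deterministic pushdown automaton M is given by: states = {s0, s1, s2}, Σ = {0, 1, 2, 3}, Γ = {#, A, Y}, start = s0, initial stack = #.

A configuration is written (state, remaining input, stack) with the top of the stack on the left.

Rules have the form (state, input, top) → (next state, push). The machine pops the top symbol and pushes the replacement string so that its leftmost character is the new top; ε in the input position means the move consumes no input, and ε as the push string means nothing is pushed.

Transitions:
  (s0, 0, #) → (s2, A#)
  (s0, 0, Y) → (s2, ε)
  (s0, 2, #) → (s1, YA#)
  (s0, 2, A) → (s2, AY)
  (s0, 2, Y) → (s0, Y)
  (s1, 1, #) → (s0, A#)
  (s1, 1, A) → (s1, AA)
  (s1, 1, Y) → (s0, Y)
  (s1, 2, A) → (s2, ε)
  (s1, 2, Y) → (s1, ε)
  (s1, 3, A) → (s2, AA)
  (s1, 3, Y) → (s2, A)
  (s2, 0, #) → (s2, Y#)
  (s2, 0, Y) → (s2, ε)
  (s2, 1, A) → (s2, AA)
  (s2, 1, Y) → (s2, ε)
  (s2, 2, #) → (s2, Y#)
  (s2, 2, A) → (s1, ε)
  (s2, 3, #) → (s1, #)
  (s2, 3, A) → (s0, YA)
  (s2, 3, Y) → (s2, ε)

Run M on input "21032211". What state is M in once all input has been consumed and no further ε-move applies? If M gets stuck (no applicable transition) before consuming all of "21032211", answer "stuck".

stuck

(s0, 21032211, #)
  read 2, top #: go to s1, push YA# → (s1, 1032211, YA#)
  read 1, top Y: go to s0, push Y → (s0, 032211, YA#)
  read 0, top Y: go to s2, push ε → (s2, 32211, A#)
  read 3, top A: go to s0, push YA → (s0, 2211, YA#)
  read 2, top Y: go to s0, push Y → (s0, 211, YA#)
  read 2, top Y: go to s0, push Y → (s0, 11, YA#)
No transition for (s0, 1, top Y); M blocks with input 11 remaining.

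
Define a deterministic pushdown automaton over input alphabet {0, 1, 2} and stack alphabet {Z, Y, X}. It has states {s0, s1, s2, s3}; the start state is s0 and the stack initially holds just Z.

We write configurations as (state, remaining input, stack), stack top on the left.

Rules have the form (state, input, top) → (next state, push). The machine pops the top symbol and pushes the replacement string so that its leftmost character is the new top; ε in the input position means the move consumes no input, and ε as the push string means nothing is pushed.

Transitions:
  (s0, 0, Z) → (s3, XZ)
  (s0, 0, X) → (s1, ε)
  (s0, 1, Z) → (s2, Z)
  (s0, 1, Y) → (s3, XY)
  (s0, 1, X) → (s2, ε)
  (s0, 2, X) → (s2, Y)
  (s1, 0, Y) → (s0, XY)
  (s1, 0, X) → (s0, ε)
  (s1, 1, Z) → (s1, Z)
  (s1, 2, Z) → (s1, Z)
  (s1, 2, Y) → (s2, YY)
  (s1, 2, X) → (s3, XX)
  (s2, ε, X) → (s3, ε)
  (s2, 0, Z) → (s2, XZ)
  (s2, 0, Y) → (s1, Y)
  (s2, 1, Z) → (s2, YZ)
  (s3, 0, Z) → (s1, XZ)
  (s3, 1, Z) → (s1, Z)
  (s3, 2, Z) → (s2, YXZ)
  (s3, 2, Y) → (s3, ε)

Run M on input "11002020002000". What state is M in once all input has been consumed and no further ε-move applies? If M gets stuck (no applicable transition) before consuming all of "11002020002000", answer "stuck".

s1

(s0, 11002020002000, Z) ⊢ (s2, 1002020002000, Z) ⊢ (s2, 002020002000, YZ) ⊢ (s1, 02020002000, YZ) ⊢ (s0, 2020002000, XYZ) ⊢ (s2, 020002000, YYZ) ⊢ (s1, 20002000, YYZ) ⊢ (s2, 0002000, YYYZ) ⊢ (s1, 002000, YYYZ) ⊢ (s0, 02000, XYYYZ) ⊢ (s1, 2000, YYYZ) ⊢ (s2, 000, YYYYZ) ⊢ (s1, 00, YYYYZ) ⊢ (s0, 0, XYYYYZ) ⊢ (s1, ε, YYYYZ)
All input consumed; M is in state s1.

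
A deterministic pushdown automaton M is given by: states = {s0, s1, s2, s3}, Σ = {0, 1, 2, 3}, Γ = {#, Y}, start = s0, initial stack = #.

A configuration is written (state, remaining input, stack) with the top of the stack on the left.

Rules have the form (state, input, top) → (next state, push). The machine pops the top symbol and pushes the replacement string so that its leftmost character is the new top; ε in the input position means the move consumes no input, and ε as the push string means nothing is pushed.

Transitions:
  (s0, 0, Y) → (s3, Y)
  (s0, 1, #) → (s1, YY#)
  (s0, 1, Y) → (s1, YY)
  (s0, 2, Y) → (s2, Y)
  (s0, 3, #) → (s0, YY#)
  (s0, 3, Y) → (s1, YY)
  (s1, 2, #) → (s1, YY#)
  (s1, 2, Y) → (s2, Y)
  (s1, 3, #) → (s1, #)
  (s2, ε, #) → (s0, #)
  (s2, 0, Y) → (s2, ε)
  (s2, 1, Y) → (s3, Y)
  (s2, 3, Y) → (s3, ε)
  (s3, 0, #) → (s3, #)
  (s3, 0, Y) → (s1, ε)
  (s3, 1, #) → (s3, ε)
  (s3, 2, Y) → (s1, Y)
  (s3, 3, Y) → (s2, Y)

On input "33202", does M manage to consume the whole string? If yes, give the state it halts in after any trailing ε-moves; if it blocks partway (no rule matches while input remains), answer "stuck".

(s0, 33202, #)
  read 3, top #: go to s0, push YY# → (s0, 3202, YY#)
  read 3, top Y: go to s1, push YY → (s1, 202, YYY#)
  read 2, top Y: go to s2, push Y → (s2, 02, YYY#)
  read 0, top Y: go to s2, push ε → (s2, 2, YY#)
No transition for (s2, 2, top Y); M blocks with input 2 remaining.

stuck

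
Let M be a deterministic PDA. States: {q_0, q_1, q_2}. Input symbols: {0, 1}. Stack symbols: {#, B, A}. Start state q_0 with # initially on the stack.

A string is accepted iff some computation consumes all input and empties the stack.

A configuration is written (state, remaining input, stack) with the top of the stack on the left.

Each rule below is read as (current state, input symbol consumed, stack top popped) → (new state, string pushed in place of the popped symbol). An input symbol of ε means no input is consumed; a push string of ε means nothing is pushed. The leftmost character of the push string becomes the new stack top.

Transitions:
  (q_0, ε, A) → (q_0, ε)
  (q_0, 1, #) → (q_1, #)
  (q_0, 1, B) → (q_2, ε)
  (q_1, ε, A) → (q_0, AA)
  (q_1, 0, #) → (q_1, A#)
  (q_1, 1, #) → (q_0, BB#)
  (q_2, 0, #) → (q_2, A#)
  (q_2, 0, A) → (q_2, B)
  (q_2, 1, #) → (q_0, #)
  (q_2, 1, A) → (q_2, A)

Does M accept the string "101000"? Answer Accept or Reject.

(q_0, 101000, #)
  read 1, top #: go to q_1, push # → (q_1, 01000, #)
  read 0, top #: go to q_1, push A# → (q_1, 1000, A#)
  ε-move, top A: go to q_0, push AA → (q_0, 1000, AA#)
  ε-move, top A: go to q_0, push ε → (q_0, 1000, A#)
  ε-move, top A: go to q_0, push ε → (q_0, 1000, #)
  read 1, top #: go to q_1, push # → (q_1, 000, #)
  read 0, top #: go to q_1, push A# → (q_1, 00, A#)
  ε-move, top A: go to q_0, push AA → (q_0, 00, AA#)
  ε-move, top A: go to q_0, push ε → (q_0, 00, A#)
  ε-move, top A: go to q_0, push ε → (q_0, 00, #)
No transition applies at (q_0, 00, #); input not fully consumed.

Reject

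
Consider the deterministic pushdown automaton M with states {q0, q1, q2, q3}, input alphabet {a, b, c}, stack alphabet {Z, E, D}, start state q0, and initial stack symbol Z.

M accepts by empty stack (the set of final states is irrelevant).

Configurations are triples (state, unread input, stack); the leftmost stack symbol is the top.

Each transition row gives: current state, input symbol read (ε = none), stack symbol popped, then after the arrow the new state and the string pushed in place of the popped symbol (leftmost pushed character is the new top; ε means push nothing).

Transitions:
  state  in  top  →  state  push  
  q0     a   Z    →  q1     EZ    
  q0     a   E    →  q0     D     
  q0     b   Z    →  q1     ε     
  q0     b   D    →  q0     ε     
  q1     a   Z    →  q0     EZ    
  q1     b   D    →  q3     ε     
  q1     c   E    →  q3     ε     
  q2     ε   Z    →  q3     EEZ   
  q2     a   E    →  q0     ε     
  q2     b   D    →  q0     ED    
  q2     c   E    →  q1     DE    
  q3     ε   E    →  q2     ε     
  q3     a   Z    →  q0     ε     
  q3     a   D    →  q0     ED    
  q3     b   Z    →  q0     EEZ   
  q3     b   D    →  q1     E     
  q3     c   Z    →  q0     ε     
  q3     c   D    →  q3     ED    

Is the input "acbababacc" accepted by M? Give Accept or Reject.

(q0, acbababacc, Z) ⊢ (q1, cbababacc, EZ) ⊢ (q3, bababacc, Z) ⊢ (q0, ababacc, EEZ) ⊢ (q0, babacc, DEZ) ⊢ (q0, abacc, EZ) ⊢ (q0, bacc, DZ) ⊢ (q0, acc, Z) ⊢ (q1, cc, EZ) ⊢ (q3, c, Z) ⊢ (q0, ε, ε)
All input consumed and the stack is empty.

Accept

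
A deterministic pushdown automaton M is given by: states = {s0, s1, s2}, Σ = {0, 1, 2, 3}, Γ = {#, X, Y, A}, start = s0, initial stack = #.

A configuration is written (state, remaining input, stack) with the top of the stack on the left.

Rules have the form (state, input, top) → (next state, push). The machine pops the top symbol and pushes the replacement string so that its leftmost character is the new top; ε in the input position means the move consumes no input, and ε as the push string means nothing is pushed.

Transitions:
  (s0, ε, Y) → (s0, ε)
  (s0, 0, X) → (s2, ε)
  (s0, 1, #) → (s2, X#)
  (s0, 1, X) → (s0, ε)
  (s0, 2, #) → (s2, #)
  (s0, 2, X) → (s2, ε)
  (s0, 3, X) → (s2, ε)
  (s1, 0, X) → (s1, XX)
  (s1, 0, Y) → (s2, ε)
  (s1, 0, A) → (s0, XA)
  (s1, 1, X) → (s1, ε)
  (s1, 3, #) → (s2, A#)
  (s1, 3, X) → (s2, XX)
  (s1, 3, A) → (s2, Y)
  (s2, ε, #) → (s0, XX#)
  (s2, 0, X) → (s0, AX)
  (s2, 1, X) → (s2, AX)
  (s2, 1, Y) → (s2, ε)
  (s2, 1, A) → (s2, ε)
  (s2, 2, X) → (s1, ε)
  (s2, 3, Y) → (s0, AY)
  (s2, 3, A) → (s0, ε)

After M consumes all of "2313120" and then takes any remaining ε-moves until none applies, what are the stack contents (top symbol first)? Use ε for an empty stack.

X#

(s0, 2313120, #)
  read 2, top #: go to s2, push # → (s2, 313120, #)
  ε-move, top #: go to s0, push XX# → (s0, 313120, XX#)
  read 3, top X: go to s2, push ε → (s2, 13120, X#)
  read 1, top X: go to s2, push AX → (s2, 3120, AX#)
  read 3, top A: go to s0, push ε → (s0, 120, X#)
  read 1, top X: go to s0, push ε → (s0, 20, #)
  read 2, top #: go to s2, push # → (s2, 0, #)
  ε-move, top #: go to s0, push XX# → (s0, 0, XX#)
  read 0, top X: go to s2, push ε → (s2, ε, X#)
All input consumed in state s2 with stack X#.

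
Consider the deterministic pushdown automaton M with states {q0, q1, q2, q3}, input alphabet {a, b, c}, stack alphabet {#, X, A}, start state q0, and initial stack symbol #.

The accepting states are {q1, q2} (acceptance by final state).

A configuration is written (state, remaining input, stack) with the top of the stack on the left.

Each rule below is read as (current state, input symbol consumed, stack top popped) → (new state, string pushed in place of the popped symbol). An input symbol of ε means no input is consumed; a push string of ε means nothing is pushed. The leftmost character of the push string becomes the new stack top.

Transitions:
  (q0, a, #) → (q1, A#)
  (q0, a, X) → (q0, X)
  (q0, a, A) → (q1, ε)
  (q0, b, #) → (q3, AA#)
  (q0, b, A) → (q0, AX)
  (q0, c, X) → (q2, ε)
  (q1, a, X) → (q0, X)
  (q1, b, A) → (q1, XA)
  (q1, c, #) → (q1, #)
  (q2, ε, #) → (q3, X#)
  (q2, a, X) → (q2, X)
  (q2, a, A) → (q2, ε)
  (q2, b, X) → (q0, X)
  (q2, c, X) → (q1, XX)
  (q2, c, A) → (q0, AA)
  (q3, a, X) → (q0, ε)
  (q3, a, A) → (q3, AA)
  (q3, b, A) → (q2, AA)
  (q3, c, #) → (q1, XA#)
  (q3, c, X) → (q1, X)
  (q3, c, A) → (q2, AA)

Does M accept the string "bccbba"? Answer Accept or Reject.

(q0, bccbba, #) ⊢ (q3, ccbba, AA#) ⊢ (q2, cbba, AAA#) ⊢ (q0, bba, AAAA#) ⊢ (q0, ba, AXAAA#) ⊢ (q0, a, AXXAAA#) ⊢ (q1, ε, XXAAA#)
All input consumed; state q1 ∈ F.

Accept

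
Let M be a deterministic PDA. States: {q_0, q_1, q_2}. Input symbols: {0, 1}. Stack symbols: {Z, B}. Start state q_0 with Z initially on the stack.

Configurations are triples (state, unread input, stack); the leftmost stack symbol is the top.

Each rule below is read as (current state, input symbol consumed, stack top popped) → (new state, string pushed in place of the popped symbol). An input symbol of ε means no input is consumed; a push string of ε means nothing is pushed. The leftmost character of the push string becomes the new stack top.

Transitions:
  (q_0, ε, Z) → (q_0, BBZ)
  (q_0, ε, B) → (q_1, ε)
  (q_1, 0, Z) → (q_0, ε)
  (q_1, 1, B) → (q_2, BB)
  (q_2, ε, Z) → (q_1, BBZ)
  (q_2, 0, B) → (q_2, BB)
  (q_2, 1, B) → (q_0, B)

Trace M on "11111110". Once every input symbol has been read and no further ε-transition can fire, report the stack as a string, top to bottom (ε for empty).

BBBZ

(q_0, 11111110, Z)
  ε-move, top Z: go to q_0, push BBZ → (q_0, 11111110, BBZ)
  ε-move, top B: go to q_1, push ε → (q_1, 11111110, BZ)
  read 1, top B: go to q_2, push BB → (q_2, 1111110, BBZ)
  read 1, top B: go to q_0, push B → (q_0, 111110, BBZ)
  ε-move, top B: go to q_1, push ε → (q_1, 111110, BZ)
  read 1, top B: go to q_2, push BB → (q_2, 11110, BBZ)
  read 1, top B: go to q_0, push B → (q_0, 1110, BBZ)
  ε-move, top B: go to q_1, push ε → (q_1, 1110, BZ)
  read 1, top B: go to q_2, push BB → (q_2, 110, BBZ)
  read 1, top B: go to q_0, push B → (q_0, 10, BBZ)
  ε-move, top B: go to q_1, push ε → (q_1, 10, BZ)
  read 1, top B: go to q_2, push BB → (q_2, 0, BBZ)
  read 0, top B: go to q_2, push BB → (q_2, ε, BBBZ)
All input consumed in state q_2 with stack BBBZ.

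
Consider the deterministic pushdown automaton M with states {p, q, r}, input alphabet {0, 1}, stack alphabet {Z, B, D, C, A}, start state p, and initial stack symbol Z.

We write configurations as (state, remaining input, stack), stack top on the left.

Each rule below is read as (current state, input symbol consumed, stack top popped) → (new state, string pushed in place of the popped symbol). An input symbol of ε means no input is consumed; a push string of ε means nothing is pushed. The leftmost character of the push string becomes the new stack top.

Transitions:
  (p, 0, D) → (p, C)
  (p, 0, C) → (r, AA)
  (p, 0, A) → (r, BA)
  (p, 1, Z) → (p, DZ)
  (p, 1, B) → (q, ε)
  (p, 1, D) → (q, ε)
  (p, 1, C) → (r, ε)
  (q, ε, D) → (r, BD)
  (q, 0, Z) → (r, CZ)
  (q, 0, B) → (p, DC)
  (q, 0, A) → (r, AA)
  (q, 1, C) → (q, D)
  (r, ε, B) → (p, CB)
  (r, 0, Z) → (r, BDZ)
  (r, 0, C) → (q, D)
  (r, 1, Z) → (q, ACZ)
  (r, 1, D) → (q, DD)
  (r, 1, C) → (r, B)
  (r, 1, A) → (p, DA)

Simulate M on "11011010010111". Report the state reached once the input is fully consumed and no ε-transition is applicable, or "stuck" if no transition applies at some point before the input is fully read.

q

(p, 11011010010111, Z) ⊢ (p, 1011010010111, DZ) ⊢ (q, 011010010111, Z) ⊢ (r, 11010010111, CZ) ⊢ (r, 1010010111, BZ) ⊢ (p, 1010010111, CBZ) ⊢ (r, 010010111, BZ) ⊢ (p, 010010111, CBZ) ⊢ (r, 10010111, AABZ) ⊢ (p, 0010111, DAABZ) ⊢ (p, 010111, CAABZ) ⊢ (r, 10111, AAAABZ) ⊢ (p, 0111, DAAAABZ) ⊢ (p, 111, CAAAABZ) ⊢ (r, 11, AAAABZ) ⊢ (p, 1, DAAAABZ) ⊢ (q, ε, AAAABZ)
All input consumed; M is in state q.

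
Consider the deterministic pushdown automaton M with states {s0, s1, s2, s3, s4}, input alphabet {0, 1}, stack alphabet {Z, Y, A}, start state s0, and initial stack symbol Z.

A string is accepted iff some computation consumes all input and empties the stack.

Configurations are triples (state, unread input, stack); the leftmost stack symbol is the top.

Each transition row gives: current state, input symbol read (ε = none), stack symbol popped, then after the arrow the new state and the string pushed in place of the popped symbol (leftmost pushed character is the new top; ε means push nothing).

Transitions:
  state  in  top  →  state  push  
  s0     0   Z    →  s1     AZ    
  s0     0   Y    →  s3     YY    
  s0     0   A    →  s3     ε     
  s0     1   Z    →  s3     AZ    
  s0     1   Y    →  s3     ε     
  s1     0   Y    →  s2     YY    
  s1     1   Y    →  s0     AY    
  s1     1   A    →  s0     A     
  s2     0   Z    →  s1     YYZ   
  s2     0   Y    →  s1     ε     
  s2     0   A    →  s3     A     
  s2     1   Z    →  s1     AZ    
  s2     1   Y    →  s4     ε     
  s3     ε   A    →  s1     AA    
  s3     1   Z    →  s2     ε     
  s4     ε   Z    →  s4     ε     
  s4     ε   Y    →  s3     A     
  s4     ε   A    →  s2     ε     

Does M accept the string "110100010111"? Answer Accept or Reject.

Reject

(s0, 110100010111, Z)
  read 1, top Z: go to s3, push AZ → (s3, 10100010111, AZ)
  ε-move, top A: go to s1, push AA → (s1, 10100010111, AAZ)
  read 1, top A: go to s0, push A → (s0, 0100010111, AAZ)
  read 0, top A: go to s3, push ε → (s3, 100010111, AZ)
  ε-move, top A: go to s1, push AA → (s1, 100010111, AAZ)
  read 1, top A: go to s0, push A → (s0, 00010111, AAZ)
  read 0, top A: go to s3, push ε → (s3, 0010111, AZ)
  ε-move, top A: go to s1, push AA → (s1, 0010111, AAZ)
No transition applies at (s1, 0010111, AAZ); input not fully consumed.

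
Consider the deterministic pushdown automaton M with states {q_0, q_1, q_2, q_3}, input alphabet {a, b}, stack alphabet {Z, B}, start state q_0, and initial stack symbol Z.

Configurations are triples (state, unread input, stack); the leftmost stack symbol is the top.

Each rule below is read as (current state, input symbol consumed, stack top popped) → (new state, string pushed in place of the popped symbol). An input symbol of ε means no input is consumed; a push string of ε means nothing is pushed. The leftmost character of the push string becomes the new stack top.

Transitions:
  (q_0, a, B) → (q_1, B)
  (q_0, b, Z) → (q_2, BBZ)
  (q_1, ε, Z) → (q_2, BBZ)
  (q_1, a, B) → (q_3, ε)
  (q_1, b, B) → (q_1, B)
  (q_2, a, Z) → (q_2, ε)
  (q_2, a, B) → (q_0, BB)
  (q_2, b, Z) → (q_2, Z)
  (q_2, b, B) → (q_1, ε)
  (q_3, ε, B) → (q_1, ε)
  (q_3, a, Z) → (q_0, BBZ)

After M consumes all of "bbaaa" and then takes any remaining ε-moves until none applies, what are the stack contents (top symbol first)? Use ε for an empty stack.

(q_0, bbaaa, Z)
  read b, top Z: go to q_2, push BBZ → (q_2, baaa, BBZ)
  read b, top B: go to q_1, push ε → (q_1, aaa, BZ)
  read a, top B: go to q_3, push ε → (q_3, aa, Z)
  read a, top Z: go to q_0, push BBZ → (q_0, a, BBZ)
  read a, top B: go to q_1, push B → (q_1, ε, BBZ)
All input consumed in state q_1 with stack BBZ.

BBZ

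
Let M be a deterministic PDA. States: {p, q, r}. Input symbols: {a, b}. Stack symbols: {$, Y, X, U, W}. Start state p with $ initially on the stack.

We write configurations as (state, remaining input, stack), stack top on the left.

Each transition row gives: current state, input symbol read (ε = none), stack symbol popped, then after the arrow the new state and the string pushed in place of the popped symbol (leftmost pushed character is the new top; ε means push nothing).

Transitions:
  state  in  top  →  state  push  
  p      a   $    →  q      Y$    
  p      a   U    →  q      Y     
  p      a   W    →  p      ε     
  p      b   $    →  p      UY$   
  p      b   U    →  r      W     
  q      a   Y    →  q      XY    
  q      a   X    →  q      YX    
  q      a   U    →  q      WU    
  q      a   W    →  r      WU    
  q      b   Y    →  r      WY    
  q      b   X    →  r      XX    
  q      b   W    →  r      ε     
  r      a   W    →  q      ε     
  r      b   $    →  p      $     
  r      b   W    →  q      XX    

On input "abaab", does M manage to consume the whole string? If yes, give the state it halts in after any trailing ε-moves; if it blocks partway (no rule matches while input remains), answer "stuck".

(p, abaab, $)
  read a, top $: go to q, push Y$ → (q, baab, Y$)
  read b, top Y: go to r, push WY → (r, aab, WY$)
  read a, top W: go to q, push ε → (q, ab, Y$)
  read a, top Y: go to q, push XY → (q, b, XY$)
  read b, top X: go to r, push XX → (r, ε, XXY$)
All input consumed; M is in state r.

r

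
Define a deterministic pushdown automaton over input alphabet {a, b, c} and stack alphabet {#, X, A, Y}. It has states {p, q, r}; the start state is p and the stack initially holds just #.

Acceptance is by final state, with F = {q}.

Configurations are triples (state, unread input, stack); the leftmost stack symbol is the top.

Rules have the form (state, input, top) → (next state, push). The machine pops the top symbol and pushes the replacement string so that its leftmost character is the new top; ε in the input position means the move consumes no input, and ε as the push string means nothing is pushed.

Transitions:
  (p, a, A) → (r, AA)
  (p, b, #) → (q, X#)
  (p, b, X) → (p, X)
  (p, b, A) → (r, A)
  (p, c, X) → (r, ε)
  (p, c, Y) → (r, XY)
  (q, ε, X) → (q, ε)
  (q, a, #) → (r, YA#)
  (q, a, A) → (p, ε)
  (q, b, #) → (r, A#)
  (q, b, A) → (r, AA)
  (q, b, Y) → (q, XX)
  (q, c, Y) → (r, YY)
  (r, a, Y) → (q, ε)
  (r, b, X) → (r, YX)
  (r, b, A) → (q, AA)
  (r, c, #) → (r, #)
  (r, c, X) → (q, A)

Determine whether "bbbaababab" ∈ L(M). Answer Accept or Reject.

(p, bbbaababab, #)
  read b, top #: go to q, push X# → (q, bbaababab, X#)
  ε-move, top X: go to q, push ε → (q, bbaababab, #)
  read b, top #: go to r, push A# → (r, baababab, A#)
  read b, top A: go to q, push AA → (q, aababab, AA#)
  read a, top A: go to p, push ε → (p, ababab, A#)
  read a, top A: go to r, push AA → (r, babab, AA#)
  read b, top A: go to q, push AA → (q, abab, AAA#)
  read a, top A: go to p, push ε → (p, bab, AA#)
  read b, top A: go to r, push A → (r, ab, AA#)
No transition applies at (r, ab, AA#); input not fully consumed.

Reject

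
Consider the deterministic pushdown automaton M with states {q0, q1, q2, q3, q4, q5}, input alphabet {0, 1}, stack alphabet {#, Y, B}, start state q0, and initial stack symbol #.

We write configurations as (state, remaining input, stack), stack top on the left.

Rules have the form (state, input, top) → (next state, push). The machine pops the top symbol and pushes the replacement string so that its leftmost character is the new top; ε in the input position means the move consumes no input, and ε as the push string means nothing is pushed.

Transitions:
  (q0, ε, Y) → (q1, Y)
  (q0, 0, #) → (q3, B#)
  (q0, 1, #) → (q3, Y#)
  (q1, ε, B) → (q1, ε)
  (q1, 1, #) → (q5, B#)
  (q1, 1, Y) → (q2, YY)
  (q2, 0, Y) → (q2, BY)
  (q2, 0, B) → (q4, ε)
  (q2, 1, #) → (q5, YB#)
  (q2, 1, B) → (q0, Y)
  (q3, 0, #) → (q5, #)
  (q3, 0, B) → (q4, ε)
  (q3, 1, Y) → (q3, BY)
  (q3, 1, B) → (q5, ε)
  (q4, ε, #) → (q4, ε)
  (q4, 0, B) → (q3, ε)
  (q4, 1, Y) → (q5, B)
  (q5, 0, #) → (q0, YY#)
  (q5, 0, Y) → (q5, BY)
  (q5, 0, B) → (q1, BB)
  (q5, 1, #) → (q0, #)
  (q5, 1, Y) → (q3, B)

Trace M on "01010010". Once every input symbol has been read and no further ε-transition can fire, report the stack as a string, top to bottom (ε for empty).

(q0, 01010010, #)
  read 0, top #: go to q3, push B# → (q3, 1010010, B#)
  read 1, top B: go to q5, push ε → (q5, 010010, #)
  read 0, top #: go to q0, push YY# → (q0, 10010, YY#)
  ε-move, top Y: go to q1, push Y → (q1, 10010, YY#)
  read 1, top Y: go to q2, push YY → (q2, 0010, YYY#)
  read 0, top Y: go to q2, push BY → (q2, 010, BYYY#)
  read 0, top B: go to q4, push ε → (q4, 10, YYY#)
  read 1, top Y: go to q5, push B → (q5, 0, BYY#)
  read 0, top B: go to q1, push BB → (q1, ε, BBYY#)
  ε-move, top B: go to q1, push ε → (q1, ε, BYY#)
  ε-move, top B: go to q1, push ε → (q1, ε, YY#)
All input consumed in state q1 with stack YY#.

YY#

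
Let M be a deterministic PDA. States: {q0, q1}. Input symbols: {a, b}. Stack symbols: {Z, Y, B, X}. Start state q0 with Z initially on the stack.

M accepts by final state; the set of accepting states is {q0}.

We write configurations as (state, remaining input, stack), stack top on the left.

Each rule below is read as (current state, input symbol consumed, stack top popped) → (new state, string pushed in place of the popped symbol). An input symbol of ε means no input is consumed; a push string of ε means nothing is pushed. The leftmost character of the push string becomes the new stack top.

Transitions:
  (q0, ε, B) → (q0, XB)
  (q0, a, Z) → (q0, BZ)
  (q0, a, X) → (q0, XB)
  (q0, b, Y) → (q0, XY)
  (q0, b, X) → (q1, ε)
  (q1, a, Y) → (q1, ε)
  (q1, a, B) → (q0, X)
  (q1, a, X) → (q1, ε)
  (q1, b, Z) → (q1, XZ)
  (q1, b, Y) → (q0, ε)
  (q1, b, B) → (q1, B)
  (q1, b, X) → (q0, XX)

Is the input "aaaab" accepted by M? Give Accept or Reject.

(q0, aaaab, Z)
  read a, top Z: go to q0, push BZ → (q0, aaab, BZ)
  ε-move, top B: go to q0, push XB → (q0, aaab, XBZ)
  read a, top X: go to q0, push XB → (q0, aab, XBBZ)
  read a, top X: go to q0, push XB → (q0, ab, XBBBZ)
  read a, top X: go to q0, push XB → (q0, b, XBBBBZ)
  read b, top X: go to q1, push ε → (q1, ε, BBBBZ)
All input consumed; state q1 ∉ F and no further ε-move applies.

Reject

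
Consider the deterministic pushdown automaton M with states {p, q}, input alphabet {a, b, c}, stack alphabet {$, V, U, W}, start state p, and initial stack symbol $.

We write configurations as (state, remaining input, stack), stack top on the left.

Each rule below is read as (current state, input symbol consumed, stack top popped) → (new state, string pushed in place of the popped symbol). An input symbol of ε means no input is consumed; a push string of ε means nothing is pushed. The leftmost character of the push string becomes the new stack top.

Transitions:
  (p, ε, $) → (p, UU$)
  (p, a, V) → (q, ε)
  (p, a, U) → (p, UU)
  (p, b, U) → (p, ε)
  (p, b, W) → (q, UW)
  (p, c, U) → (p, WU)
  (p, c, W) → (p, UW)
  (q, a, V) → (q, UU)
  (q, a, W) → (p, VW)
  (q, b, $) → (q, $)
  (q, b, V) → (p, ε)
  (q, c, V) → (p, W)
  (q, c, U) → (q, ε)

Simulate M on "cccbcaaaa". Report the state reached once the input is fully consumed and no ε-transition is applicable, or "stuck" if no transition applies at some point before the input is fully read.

(p, cccbcaaaa, $)
  ε-move, top $: go to p, push UU$ → (p, cccbcaaaa, UU$)
  read c, top U: go to p, push WU → (p, ccbcaaaa, WUU$)
  read c, top W: go to p, push UW → (p, cbcaaaa, UWUU$)
  read c, top U: go to p, push WU → (p, bcaaaa, WUWUU$)
  read b, top W: go to q, push UW → (q, caaaa, UWUWUU$)
  read c, top U: go to q, push ε → (q, aaaa, WUWUU$)
  read a, top W: go to p, push VW → (p, aaa, VWUWUU$)
  read a, top V: go to q, push ε → (q, aa, WUWUU$)
  read a, top W: go to p, push VW → (p, a, VWUWUU$)
  read a, top V: go to q, push ε → (q, ε, WUWUU$)
All input consumed; M is in state q.

q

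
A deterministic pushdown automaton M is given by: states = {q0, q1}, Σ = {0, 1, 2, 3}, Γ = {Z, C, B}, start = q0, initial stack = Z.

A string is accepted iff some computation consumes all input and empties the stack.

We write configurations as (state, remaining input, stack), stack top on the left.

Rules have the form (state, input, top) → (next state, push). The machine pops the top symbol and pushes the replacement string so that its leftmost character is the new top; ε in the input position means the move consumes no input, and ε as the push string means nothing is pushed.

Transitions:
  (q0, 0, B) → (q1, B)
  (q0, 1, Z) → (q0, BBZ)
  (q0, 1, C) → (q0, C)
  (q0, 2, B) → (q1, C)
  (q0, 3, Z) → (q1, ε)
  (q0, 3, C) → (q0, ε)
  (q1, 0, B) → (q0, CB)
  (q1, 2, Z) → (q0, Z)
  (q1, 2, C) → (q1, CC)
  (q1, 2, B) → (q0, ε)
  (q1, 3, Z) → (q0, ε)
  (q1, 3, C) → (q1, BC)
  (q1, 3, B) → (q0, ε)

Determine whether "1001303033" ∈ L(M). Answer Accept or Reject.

(q0, 1001303033, Z)
  read 1, top Z: go to q0, push BBZ → (q0, 001303033, BBZ)
  read 0, top B: go to q1, push B → (q1, 01303033, BBZ)
  read 0, top B: go to q0, push CB → (q0, 1303033, CBBZ)
  read 1, top C: go to q0, push C → (q0, 303033, CBBZ)
  read 3, top C: go to q0, push ε → (q0, 03033, BBZ)
  read 0, top B: go to q1, push B → (q1, 3033, BBZ)
  read 3, top B: go to q0, push ε → (q0, 033, BZ)
  read 0, top B: go to q1, push B → (q1, 33, BZ)
  read 3, top B: go to q0, push ε → (q0, 3, Z)
  read 3, top Z: go to q1, push ε → (q1, ε, ε)
All input consumed and the stack is empty.

Accept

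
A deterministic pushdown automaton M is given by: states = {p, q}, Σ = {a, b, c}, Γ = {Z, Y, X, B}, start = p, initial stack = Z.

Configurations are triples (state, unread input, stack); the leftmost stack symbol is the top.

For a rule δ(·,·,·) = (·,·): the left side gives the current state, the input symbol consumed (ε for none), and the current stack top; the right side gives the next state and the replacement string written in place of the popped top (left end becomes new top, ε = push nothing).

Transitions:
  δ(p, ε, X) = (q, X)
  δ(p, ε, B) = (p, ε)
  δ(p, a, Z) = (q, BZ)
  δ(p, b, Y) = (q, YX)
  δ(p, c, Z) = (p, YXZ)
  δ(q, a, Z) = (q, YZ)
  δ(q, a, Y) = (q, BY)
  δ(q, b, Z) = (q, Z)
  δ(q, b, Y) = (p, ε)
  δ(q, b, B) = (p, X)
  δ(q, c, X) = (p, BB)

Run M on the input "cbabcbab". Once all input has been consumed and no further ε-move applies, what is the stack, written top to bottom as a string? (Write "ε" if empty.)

(p, cbabcbab, Z)
  read c, top Z: go to p, push YXZ → (p, babcbab, YXZ)
  read b, top Y: go to q, push YX → (q, abcbab, YXXZ)
  read a, top Y: go to q, push BY → (q, bcbab, BYXXZ)
  read b, top B: go to p, push X → (p, cbab, XYXXZ)
  ε-move, top X: go to q, push X → (q, cbab, XYXXZ)
  read c, top X: go to p, push BB → (p, bab, BBYXXZ)
  ε-move, top B: go to p, push ε → (p, bab, BYXXZ)
  ε-move, top B: go to p, push ε → (p, bab, YXXZ)
  read b, top Y: go to q, push YX → (q, ab, YXXXZ)
  read a, top Y: go to q, push BY → (q, b, BYXXXZ)
  read b, top B: go to p, push X → (p, ε, XYXXXZ)
  ε-move, top X: go to q, push X → (q, ε, XYXXXZ)
All input consumed in state q with stack XYXXXZ.

XYXXXZ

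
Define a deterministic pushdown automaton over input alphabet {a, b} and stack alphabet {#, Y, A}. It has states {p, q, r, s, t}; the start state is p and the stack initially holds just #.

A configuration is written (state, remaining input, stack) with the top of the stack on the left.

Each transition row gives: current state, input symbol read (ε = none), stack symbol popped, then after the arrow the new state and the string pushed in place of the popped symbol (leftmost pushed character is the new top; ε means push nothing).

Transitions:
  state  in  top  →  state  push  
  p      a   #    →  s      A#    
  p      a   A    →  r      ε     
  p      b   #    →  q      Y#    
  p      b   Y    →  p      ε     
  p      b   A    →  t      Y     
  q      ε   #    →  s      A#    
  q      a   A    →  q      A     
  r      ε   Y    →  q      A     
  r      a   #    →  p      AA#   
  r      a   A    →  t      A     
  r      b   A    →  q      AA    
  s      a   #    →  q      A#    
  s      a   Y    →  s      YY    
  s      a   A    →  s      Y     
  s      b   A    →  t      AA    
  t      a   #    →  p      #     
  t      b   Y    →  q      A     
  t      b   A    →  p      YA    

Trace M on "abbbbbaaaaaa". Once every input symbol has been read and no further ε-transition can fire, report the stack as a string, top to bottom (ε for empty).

(p, abbbbbaaaaaa, #)
  read a, top #: go to s, push A# → (s, bbbbbaaaaaa, A#)
  read b, top A: go to t, push AA → (t, bbbbaaaaaa, AA#)
  read b, top A: go to p, push YA → (p, bbbaaaaaa, YAA#)
  read b, top Y: go to p, push ε → (p, bbaaaaaa, AA#)
  read b, top A: go to t, push Y → (t, baaaaaa, YA#)
  read b, top Y: go to q, push A → (q, aaaaaa, AA#)
  read a, top A: go to q, push A → (q, aaaaa, AA#)
  read a, top A: go to q, push A → (q, aaaa, AA#)
  read a, top A: go to q, push A → (q, aaa, AA#)
  read a, top A: go to q, push A → (q, aa, AA#)
  read a, top A: go to q, push A → (q, a, AA#)
  read a, top A: go to q, push A → (q, ε, AA#)
All input consumed in state q with stack AA#.

AA#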